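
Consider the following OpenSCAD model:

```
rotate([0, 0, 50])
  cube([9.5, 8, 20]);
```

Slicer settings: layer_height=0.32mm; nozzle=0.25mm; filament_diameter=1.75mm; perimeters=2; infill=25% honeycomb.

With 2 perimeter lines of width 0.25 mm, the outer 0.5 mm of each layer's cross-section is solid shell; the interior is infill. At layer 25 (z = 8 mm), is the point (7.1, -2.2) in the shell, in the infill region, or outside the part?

At z = 8 mm: the cube (footprint 9.5×8) is included at this height; (whole slice rotated 50° about Z — lengths, areas and connectivity unchanged). Overall, the cross-section is a single solid region. Undo the 50° rotation: the query point maps to (2.878, -6.853) in the un-rotated model frame. The nearest boundary edge runs (0.00, 0.00)→(9.50, 0.00); distance from the point to it = 6.85 mm. The point is not inside any of the regions above, so it lies outside the cross-section (6.85 mm from the nearest boundary).

outside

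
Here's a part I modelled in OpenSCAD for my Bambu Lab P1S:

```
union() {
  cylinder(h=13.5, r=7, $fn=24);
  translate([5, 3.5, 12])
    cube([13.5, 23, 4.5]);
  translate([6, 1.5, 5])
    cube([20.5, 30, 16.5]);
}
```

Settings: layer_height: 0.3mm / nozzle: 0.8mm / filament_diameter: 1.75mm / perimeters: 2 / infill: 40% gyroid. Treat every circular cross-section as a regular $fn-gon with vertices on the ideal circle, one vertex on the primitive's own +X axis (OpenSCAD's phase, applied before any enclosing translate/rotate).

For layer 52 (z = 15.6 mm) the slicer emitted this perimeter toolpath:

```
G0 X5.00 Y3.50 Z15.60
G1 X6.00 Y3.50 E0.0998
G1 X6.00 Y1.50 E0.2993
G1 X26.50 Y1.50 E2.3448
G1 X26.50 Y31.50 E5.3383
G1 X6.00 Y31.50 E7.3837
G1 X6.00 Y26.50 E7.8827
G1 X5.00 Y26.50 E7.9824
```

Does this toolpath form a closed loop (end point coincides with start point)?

Start point (G0): (5.00, 3.50). End point (last G1): the path does not return to the start — open.

no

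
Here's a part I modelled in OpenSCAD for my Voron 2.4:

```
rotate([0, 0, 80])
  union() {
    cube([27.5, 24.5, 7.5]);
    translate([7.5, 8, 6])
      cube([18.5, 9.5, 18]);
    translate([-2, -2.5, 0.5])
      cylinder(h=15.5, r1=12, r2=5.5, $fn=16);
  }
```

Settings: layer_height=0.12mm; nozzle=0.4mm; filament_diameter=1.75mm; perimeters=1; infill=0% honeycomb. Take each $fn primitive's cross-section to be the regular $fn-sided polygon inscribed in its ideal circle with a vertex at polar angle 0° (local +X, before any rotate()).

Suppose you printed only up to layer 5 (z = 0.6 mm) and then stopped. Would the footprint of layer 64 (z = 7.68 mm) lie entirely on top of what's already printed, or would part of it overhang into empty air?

Compare the two slices. At z = 0.6: the cube (footprint 27.5×24.5) is included at this height (area 673.75 mm²); the cube at (7.5, 8) does not reach this height (z outside [6, 24]); the cone at (-2, -2.5): at t=0.006 of its height the radius interpolates to r₁+(r₂−r₁)t = 11.958, giving a regular 16-gon of that circumradius (area = (16/2)·11.958²·sin(360°/16) = 437.78 mm²); Merging all regions: the regions partially overlap — summed areas 1111.53 mm² minus the doubly-counted overlap 61.65 mm² gives 1049.87 mm² — area = 1049.87 mm²; (whole slice rotated 80° about Z — lengths, areas and connectivity unchanged). At z = 7.68: the cube does not reach this height (z outside [0, 7.5]); the cube at (7.5, 8) (footprint 18.5×9.5) is included at this height (area 175.75 mm²); the cone at (-2, -2.5): at t=0.463 of its height the radius interpolates to r₁+(r₂−r₁)t = 8.989, giving a regular 16-gon of that circumradius (area = (16/2)·8.989²·sin(360°/16) = 247.37 mm²); Combining (union): the 2 present regions are separate (no shared area or edge), so areas and boundary lengths simply add and each stays a separate island — area = 423.12 mm²; (rotated 80° about Z; rotation is an isometry so areas/perimeters/island counts are preserved). Checking containment: the cross-section at z = 7.68 is a subset of the cross-section at z = 0.6.

entirely on top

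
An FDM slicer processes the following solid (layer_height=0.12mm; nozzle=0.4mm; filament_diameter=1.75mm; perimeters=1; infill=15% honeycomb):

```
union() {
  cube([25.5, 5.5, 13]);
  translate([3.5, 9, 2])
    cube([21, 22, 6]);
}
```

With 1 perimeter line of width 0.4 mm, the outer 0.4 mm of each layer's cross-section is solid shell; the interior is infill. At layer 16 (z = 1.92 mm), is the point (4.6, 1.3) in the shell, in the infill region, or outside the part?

infill

At z = 1.92 mm: the cube (footprint 25.5×5.5) is included at this height; the cube at (3.5, 9) is absent (z outside [2, 8]); Combining (union): only the 25.5×5.5 cube is present, so the union is just that shape — 1 connected region. Overall, the cross-section is a single solid region. The nearest boundary edge runs (0.00, 0.00)→(25.50, 0.00); distance from the point to it = 1.30 mm. The point is inside the cross-section and 1.30 mm from the nearest boundary — more than the 0.4 mm shell width (1 × 0.4), so it's in the infill interior.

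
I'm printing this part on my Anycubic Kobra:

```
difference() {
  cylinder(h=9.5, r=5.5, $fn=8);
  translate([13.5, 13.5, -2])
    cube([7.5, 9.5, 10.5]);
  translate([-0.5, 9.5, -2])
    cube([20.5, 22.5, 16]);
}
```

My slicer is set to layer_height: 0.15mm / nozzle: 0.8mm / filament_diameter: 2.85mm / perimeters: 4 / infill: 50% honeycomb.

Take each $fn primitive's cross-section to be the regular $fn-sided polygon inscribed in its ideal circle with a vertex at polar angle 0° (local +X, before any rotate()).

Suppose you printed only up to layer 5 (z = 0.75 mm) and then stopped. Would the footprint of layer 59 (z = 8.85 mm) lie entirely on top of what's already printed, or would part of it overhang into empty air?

Compare the two slices. At z = 0.75: the cylinder: section is a regular 8-gon, circumradius r=5.5 (area = (8/2)·5.500²·sin(360°/8) = 85.56 mm²); the cube at (13.5, 13.5) (footprint 7.5×9.5) is included at this height (area 71.25 mm²); the cube at (-0.5, 9.5) (footprint 20.5×22.5) is included at this height (area 461.25 mm²); Subtracting the remaining from the first: starting from the r=5.5 cylinder (85.56 mm²), the 7.5×9.5 cube at (13.5, 13.5) misses the remaining region (no effect); the 20.5×22.5 cube at (-0.5, 9.5) misses the remaining region (no effect) — area = 85.56 mm². At z = 8.85: the cylinder: section is a regular 8-gon, circumradius r=5.5 (area = (8/2)·5.500²·sin(360°/8) = 85.56 mm²); the cube at (13.5, 13.5) is absent (z outside [-2, 8.5]); the 20.5×22.5 cube at (-0.5, 9.5) contributes its full rectangle (area 461.25 mm²); Subtracting the remaining from the first: starting from the r=5.5 cylinder (85.56 mm²), the 20.5×22.5 cube at (-0.5, 9.5) misses the remaining region (no effect) — area = 85.56 mm². Checking containment: the cross-section at z = 8.85 is a subset of the cross-section at z = 0.75.

entirely on top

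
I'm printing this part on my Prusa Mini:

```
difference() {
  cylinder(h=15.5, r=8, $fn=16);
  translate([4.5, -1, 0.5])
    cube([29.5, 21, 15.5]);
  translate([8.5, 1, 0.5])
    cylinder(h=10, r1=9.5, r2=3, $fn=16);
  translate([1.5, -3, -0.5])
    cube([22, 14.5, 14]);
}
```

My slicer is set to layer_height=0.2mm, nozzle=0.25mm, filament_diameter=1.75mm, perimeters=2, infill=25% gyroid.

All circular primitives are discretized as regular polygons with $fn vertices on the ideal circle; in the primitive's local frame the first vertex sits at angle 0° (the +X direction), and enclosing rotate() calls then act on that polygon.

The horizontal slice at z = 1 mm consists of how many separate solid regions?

At z = 1 mm: the r=8 cylinder contributes a regular 16-gon of circumradius 8; the cube at (4.5, -1) is present — its section is the full 29.5×21 rectangle; the cone at (8.5, 1): at t=0.050 of its height the radius interpolates to r₁+(r₂−r₁)t = 9.175, giving a regular 16-gon of that circumradius; the cube at (1.5, -3) (footprint 22×14.5) is included at this height; Taking the first minus the rest: starting from the r=8 cylinder, the 29.5×21 cube at (4.5, -1) partially overlaps it — only the 18.88 mm² overlap (of its 619.50 mm²) is removed, clipping the outline; the cone at (8.5, 1) partially overlaps it — only the 67.74 mm² overlap (of its 257.72 mm²) is removed, clipping the outline; the 22×14.5 cube at (1.5, -3) partially overlaps it — only the 0.29 mm² overlap (of its 319.00 mm²) is removed, clipping the outline — 1 connected region. The result has 1 disconnected region.

1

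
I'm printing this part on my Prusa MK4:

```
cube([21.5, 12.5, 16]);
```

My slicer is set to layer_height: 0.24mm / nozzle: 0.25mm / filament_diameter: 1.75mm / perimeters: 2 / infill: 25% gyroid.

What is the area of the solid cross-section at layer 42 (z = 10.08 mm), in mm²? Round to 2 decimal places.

At z = 10.08 mm: the cube (footprint 21.5×12.5) is included at this height (area 268.75 mm²). Overall, the cross-section is a single solid region. Net area = 268.75 mm².

268.75 mm²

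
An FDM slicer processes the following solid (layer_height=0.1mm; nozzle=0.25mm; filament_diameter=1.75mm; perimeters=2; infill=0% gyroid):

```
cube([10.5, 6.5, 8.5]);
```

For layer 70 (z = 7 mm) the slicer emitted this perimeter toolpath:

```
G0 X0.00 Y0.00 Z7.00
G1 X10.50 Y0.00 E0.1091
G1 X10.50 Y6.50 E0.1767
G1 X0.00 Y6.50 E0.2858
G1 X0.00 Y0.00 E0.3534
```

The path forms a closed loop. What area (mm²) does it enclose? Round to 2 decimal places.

68.25 mm²

Apply the shoelace formula to the sequence of (X, Y) vertices; enclosed area = 68.25 mm².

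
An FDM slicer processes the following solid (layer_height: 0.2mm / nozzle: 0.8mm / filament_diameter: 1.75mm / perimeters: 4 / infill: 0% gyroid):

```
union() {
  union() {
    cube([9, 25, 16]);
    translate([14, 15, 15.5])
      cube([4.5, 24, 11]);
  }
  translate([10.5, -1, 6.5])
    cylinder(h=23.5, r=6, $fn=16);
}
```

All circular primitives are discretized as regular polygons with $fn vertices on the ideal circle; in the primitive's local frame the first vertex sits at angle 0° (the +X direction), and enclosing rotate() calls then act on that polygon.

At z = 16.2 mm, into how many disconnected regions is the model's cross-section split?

At z = 16.2 mm: the cube does not reach this height (z outside [0, 16]); the cube at (14, 15) (footprint 4.5×24) is included at this height; Combining (union): only the 4.5×24 cube at (14, 15) is present, so the union is just that shape — 1 connected region; the r=6 cylinder at (10.5, -1) gives a regular 16-gon of circumradius 6 (constant along its height); Combining (union): the 2 present regions are separate (no shared area or edge), so areas and boundary lengths simply add and each stays a separate island — 2 connected regions. The result has 2 disconnected regions.

2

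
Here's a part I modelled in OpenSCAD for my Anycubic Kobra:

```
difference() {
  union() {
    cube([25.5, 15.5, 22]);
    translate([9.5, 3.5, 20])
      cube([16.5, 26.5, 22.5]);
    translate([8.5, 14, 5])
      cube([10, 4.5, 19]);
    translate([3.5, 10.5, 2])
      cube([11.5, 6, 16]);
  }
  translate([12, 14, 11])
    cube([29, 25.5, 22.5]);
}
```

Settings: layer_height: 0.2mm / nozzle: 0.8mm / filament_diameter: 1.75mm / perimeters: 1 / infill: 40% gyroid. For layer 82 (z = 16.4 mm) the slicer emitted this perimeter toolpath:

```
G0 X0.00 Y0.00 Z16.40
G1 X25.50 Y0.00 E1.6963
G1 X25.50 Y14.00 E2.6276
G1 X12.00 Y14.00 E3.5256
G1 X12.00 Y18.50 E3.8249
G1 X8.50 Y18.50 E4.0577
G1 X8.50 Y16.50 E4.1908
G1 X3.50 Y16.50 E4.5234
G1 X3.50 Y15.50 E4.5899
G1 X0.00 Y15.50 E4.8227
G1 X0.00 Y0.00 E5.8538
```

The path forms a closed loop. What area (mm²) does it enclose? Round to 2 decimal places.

Apply the shoelace formula to the sequence of (X, Y) vertices; enclosed area = 390.50 mm².

390.50 mm²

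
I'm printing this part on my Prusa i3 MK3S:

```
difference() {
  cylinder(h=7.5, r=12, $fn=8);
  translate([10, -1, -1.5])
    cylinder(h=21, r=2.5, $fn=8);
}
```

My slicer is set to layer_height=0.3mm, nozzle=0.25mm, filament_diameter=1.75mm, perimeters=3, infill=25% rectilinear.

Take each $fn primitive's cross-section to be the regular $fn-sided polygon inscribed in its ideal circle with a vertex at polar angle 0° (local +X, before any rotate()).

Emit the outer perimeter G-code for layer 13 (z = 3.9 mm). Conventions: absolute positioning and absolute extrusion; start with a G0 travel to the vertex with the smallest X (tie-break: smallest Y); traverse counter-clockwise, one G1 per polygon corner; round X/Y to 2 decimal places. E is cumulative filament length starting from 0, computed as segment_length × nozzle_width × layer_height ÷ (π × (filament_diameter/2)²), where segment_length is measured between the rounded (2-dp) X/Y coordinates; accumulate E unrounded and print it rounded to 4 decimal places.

G0 X-12.00 Y0.00 Z3.90
G1 X-8.49 Y-8.49 E0.2865
G1 X0.00 Y-12.00 E0.5729
G1 X8.49 Y-8.49 E0.8594
G1 X10.66 Y-3.22 E1.0371
G1 X10.00 Y-3.50 E1.0595
G1 X8.23 Y-2.77 E1.1192
G1 X7.50 Y-1.00 E1.1789
G1 X8.23 Y0.77 E1.2386
G1 X10.00 Y1.50 E1.2983
G1 X11.66 Y0.81 E1.3543
G1 X8.49 Y8.49 E1.6134
G1 X0.00 Y12.00 E1.8998
G1 X-8.49 Y8.49 E2.1863
G1 X-12.00 Y0.00 E2.4728

At z = 3.9 mm: the r=12 cylinder contributes a regular 8-gon of circumradius 12; the cylinder at (10, -1): section is a regular 8-gon, circumradius r=2.5; Taking the first minus the rest: starting from the r=12 cylinder, the r=2.5 cylinder at (10, -1) partially overlaps it — only the 15.28 mm² overlap (of its 17.68 mm²) is removed, clipping the outline — 1 connected region. The outline is a single polygon with 14 vertices. Extrusion per mm of travel: 0.25 × 0.3 / (π × 0.875²) = 0.031181. Accumulating E over each segment gives final E = 2.4728.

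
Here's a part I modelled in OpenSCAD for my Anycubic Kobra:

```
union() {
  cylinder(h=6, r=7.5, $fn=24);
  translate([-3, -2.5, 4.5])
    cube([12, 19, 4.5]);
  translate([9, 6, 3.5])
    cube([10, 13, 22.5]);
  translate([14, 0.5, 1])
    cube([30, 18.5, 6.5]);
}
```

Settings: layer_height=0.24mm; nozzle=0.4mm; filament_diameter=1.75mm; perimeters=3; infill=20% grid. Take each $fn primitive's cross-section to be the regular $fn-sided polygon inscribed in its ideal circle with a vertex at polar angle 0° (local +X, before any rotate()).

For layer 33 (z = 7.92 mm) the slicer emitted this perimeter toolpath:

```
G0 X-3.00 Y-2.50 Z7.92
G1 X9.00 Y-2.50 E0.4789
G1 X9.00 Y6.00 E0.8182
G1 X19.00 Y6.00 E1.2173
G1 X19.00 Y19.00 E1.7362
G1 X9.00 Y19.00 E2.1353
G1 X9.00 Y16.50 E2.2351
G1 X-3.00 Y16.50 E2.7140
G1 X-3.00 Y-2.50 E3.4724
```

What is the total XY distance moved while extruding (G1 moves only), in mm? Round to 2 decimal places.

87.00 mm

Sum the Euclidean lengths of each G1 segment: total = 87.00 mm.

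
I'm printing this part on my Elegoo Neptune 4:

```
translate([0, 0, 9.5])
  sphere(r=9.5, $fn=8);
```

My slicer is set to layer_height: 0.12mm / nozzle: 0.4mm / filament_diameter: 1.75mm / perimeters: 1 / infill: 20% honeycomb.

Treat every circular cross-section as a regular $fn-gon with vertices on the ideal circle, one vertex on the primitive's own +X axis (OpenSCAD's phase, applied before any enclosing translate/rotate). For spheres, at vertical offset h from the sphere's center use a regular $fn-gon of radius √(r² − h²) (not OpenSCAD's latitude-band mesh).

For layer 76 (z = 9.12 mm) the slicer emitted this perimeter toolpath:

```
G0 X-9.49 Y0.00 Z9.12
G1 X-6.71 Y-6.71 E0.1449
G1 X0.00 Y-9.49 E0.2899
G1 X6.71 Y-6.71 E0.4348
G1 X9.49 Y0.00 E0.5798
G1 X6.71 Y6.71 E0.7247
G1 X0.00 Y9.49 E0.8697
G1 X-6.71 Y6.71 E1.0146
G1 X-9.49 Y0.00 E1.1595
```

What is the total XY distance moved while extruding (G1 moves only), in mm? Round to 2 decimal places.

58.10 mm

Sum the Euclidean lengths of each G1 segment: total = 58.10 mm.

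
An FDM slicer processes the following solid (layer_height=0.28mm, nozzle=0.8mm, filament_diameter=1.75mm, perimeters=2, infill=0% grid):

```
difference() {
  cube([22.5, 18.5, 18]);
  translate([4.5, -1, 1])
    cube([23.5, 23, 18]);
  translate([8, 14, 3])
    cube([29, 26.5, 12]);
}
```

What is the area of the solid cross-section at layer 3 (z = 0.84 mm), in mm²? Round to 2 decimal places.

At z = 0.84 mm: the cube (footprint 22.5×18.5) is included at this height (area 416.25 mm²); the cube at (4.5, -1) is not intersected at this z (z outside [1, 19]); the cube at (8, 14) does not reach this height (z outside [3, 15]); After the difference (first − rest): none of the subtracted shapes is present at this height, so the 22.5×18.5 cube is unchanged — area = 416.25 mm². Overall, the cross-section is a single solid region. Net area = 416.25 mm².

416.25 mm²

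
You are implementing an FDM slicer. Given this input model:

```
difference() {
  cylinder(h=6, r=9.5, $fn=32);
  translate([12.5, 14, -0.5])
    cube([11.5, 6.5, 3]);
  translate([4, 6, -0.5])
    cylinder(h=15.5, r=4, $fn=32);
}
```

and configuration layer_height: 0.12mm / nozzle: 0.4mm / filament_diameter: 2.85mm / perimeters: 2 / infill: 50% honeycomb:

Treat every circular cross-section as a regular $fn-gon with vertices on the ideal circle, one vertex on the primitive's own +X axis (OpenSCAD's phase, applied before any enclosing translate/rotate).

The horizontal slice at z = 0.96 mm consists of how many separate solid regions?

1

At z = 0.96 mm: the r=9.5 cylinder contributes a regular 32-gon of circumradius 9.5; the cube at (12.5, 14) is present — its section is the full 11.5×6.5 rectangle; the cylinder at (4, 6): section is a regular 32-gon, circumradius r=4; Taking the first minus the rest: starting from the r=9.5 cylinder, the 11.5×6.5 cube at (12.5, 14) misses the remaining region (no effect); the r=4 cylinder at (4, 6) partially overlaps it — only the 40.43 mm² overlap (of its 49.94 mm²) is removed, clipping the outline — 1 connected region. The result has 1 disconnected region.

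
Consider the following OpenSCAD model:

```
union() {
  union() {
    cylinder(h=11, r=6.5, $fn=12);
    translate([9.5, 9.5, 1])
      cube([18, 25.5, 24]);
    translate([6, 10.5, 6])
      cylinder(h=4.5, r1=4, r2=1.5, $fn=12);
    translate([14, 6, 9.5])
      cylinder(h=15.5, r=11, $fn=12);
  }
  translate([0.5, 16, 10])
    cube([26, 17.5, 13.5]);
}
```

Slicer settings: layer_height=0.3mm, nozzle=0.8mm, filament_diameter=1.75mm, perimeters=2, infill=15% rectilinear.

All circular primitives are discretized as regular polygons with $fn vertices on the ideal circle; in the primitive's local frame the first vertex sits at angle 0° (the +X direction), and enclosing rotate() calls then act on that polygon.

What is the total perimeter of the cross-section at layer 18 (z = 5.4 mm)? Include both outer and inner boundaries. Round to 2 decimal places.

At z = 5.4 mm: the r=6.5 cylinder contributes a regular 12-gon of circumradius 6.5 (perimeter = 2·12·6.500·sin(180°/12) = 40.38 mm); the 18×25.5 cube at (9.5, 9.5) contributes its full rectangle (perimeter 87.00 mm); the cone at (6, 10.5) is absent (z outside [6, 10.5]); the cylinder at (14, 6) is absent (z outside [9.5, 25]); Combining (union): the 2 present regions are separate (no shared area or edge), so areas and boundary lengths simply add and each stays a separate island — boundary = 127.38 mm; the cube at (0.5, 16) does not reach this height (z outside [10, 23.5]); Taking the union: only that combined region is present, so the union is just that shape — boundary = 127.38 mm. Overall, the cross-section has 2 separate islands. Total boundary length (outer) = 127.38 mm.

127.38 mm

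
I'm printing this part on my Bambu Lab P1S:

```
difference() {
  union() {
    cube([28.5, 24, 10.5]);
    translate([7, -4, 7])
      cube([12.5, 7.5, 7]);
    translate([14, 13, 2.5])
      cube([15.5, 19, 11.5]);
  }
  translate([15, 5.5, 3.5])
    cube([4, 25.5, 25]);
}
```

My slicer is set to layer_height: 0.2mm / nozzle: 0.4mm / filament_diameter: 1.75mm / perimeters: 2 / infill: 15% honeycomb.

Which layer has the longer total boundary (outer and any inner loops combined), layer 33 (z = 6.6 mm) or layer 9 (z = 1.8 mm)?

Layer 33 (z = 6.6): the cube (footprint 28.5×24) is included at this height (perimeter 105.00 mm); the cube at (7, -4) is not intersected at this z (z outside [7, 14]); the 15.5×19 cube at (14, 13) contributes its full rectangle (perimeter 69.00 mm); Taking the union: the regions partially overlap (shared area 159.50 mm²), so the edge portions inside another operand are dropped and the merged outline is re-measured after clipping — boundary = 123.00 mm; the cube at (15, 5.5) (footprint 4×25.5) is included at this height (perimeter 59.00 mm); Subtracting the remaining from the first: starting from that combined region, the 4×25.5 cube at (15, 5.5) lies wholly inside it (removes its full 102.00 mm² and its 59.00 mm outline becomes a hole wall) — boundary (outer + 1 inner loop) = 182.00 mm. So its perimeter = 182.00 mm. Layer 9 (z = 1.8): the cube (footprint 28.5×24) is included at this height (perimeter 105.00 mm); the cube at (7, -4) does not reach this height (z outside [7, 14]); the cube at (14, 13) does not reach this height (z outside [2.5, 14]); Combining (union): only the 28.5×24 cube is present, so the union is just that shape — boundary = 105.00 mm; the cube at (15, 5.5) is absent (z outside [3.5, 28.5]); After the difference (first − rest): none of the subtracted shapes is present at this height, so the result so far is unchanged — boundary = 105.00 mm. So its perimeter = 105.00 mm. Layer 33 is larger (182.00 vs 105.00 mm).

layer 33 (z = 6.6 mm)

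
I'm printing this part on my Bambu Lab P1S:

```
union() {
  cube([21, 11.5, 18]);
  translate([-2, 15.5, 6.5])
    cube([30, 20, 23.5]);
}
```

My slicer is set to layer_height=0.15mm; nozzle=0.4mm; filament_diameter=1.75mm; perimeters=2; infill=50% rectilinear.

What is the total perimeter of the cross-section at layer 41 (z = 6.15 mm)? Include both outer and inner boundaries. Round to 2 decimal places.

65.00 mm

At z = 6.15 mm: the cube is present — its section is the full 21×11.5 rectangle (perimeter 65.00 mm); the cube at (-2, 15.5) is not intersected at this z (z outside [6.5, 30]); Taking the union: only the 21×11.5 cube is present, so the union is just that shape — boundary = 65.00 mm. Overall, the cross-section is a single solid region. Total boundary length (outer) = 65.00 mm.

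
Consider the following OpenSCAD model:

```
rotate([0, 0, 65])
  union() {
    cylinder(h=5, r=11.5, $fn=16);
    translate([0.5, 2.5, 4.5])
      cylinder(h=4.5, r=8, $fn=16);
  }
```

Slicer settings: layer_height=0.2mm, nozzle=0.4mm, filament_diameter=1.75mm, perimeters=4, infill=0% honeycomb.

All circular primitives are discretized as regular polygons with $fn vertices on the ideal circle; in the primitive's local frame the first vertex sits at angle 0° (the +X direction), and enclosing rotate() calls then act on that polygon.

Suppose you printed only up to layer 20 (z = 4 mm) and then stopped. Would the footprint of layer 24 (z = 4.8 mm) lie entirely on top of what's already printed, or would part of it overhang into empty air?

Compare the two slices. At z = 4: the cylinder: section is a regular 16-gon, circumradius r=11.5 (area = (16/2)·11.500²·sin(360°/16) = 404.88 mm²); the cylinder at (0.5, 2.5) does not reach this height (z outside [4.5, 9]); Taking the union: only the r=11.5 cylinder is present, so the union is just that shape — area = 404.88 mm²; (whole slice rotated 65° about Z — lengths, areas and connectivity unchanged). At z = 4.8: the r=11.5 cylinder contributes a regular 16-gon of circumradius 11.5 (area = (16/2)·11.500²·sin(360°/16) = 404.88 mm²); the r=8 cylinder at (0.5, 2.5) gives a regular 16-gon of circumradius 8 (constant along its height) (area = (16/2)·8.000²·sin(360°/16) = 195.93 mm²); Merging all regions: the r=8 cylinder at (0.5, 2.5) lies entirely inside the r=11.5 cylinder, so the union is just the r=11.5 cylinder — area = 404.88 mm²; (rotated 65° about Z; rotation is an isometry so areas/perimeters/island counts are preserved). Checking containment: the cross-section at z = 4.8 is a subset of the cross-section at z = 4.

entirely on top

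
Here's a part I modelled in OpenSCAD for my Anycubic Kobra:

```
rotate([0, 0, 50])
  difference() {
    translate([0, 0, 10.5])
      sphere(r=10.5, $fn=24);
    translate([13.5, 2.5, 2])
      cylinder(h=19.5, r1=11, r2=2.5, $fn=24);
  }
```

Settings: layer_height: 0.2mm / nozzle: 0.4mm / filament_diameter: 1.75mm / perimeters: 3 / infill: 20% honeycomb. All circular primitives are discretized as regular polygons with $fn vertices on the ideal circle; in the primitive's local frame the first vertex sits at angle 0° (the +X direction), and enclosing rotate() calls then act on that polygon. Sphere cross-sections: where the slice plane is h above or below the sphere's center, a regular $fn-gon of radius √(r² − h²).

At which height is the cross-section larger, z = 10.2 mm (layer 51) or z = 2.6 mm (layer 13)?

layer 51 (z = 10.2 mm)

Layer 51 (z = 10.2): the sphere: section is a regular 24-gon, circumradius = √(r²−h²) = √(10.5²−0.3²) = 10.496 (area = (24/2)·10.496²·sin(360°/24) = 342.14 mm²); the cone at (13.5, 2.5) contributes a regular 24-gon of circumradius 7.426 (interpolated between r1=11 and r2=2.5 at t=0.421) (area = (24/2)·7.426²·sin(360°/24) = 171.26 mm²); Subtracting the remaining from the first: starting from the r=10.5 sphere (342.14 mm²), the cone at (13.5, 2.5) partially overlaps it — only the 31.10 mm² overlap (of its 171.26 mm²) is removed, clipping the outline — area = 311.04 mm²; (rotated 50° about Z; rotation is an isometry so areas/perimeters/island counts are preserved). So its area = 311.04 mm². Layer 13 (z = 2.6): the r=10.5 sphere slices to a regular 24-gon of circumradius 6.917 (√(r²−h²) with h=7.9 from center) (area = (24/2)·6.917²·sin(360°/24) = 148.58 mm²); the cone at (13.5, 2.5) (r1=11→r2=2.5) has section circumradius 10.738 here — a regular 24-gon (area = (24/2)·10.738²·sin(360°/24) = 358.15 mm²); After the difference (first − rest): starting from the r=10.5 sphere (148.58 mm²), the cone at (13.5, 2.5) partially overlaps it — only the 27.65 mm² overlap (of its 358.15 mm²) is removed, clipping the outline — area = 120.93 mm²; (rotated 50° about Z; rotation is an isometry so areas/perimeters/island counts are preserved). So its area = 120.93 mm². Layer 51 is larger (311.04 vs 120.93 mm²).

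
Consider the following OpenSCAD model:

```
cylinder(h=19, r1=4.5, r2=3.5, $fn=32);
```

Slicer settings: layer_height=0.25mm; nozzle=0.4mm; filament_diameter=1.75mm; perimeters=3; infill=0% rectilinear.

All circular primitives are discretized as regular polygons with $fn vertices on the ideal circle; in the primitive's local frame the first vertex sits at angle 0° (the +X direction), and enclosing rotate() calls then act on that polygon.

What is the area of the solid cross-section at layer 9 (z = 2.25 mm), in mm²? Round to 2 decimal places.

59.93 mm²

At z = 2.25 mm: the cone contributes a regular 32-gon of circumradius 4.382 (interpolated between r1=4.5 and r2=3.5 at t=0.118) (area = (32/2)·4.382²·sin(360°/32) = 59.93 mm²). Overall, the cross-section is a single solid region. Net area = 59.93 mm².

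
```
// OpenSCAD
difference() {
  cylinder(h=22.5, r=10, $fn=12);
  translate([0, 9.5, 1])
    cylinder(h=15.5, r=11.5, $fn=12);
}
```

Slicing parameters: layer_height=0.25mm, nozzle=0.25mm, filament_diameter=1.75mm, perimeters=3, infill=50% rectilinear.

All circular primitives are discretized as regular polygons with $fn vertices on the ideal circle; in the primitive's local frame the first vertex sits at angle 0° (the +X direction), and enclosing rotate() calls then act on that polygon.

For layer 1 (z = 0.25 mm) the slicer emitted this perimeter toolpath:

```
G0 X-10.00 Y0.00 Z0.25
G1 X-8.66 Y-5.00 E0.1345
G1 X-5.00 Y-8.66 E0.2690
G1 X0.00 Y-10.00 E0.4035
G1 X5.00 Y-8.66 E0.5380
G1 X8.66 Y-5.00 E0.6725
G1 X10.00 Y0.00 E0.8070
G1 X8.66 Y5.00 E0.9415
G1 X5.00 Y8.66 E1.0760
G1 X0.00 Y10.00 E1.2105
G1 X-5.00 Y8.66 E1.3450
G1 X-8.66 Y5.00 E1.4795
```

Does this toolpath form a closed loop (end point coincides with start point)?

Start point (G0): (-10.00, 0.00). End point (last G1): the path does not return to the start — open.

no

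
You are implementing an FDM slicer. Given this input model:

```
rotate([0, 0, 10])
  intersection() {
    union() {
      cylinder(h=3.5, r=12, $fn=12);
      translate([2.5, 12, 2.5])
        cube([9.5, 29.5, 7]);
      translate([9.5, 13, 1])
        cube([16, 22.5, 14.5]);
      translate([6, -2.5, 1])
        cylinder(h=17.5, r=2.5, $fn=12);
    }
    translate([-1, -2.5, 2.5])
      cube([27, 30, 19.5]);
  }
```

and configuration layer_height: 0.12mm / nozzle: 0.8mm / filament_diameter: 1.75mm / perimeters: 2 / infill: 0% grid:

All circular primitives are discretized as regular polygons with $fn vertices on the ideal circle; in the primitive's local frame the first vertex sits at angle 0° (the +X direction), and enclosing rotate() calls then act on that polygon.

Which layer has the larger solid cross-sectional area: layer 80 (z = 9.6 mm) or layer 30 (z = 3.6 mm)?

layer 30 (z = 3.6 mm)

Layer 80 (z = 9.6): the cylinder does not reach this height (z outside [0, 3.5]); the cube at (2.5, 12) does not reach this height (z outside [2.5, 9.5]); the cube at (9.5, 13) is present — its section is the full 16×22.5 rectangle (area 360.00 mm²); the r=2.5 cylinder at (6, -2.5) gives a regular 12-gon of circumradius 2.5 (constant along its height) (area = (12/2)·2.500²·sin(360°/12) = 18.75 mm²); Taking the union: the 2 present regions are separate (no shared area or edge), so areas and boundary lengths simply add and each stays a separate island — area = 378.75 mm²; the 27×30 cube at (-1, -2.5) contributes its full rectangle (area 810.00 mm²); Keeping only the common overlap: the 27×30 cube at (-1, -2.5) partially overlaps that combined region; clipping to the common part keeps 241.38 mm² — area = 241.38 mm²; (rotated 10° about Z; rotation is an isometry so areas/perimeters/island counts are preserved). So its area = 241.37 mm². Layer 30 (z = 3.6): the cylinder is absent (z outside [0, 3.5]); the cube at (2.5, 12) is present — its section is the full 9.5×29.5 rectangle (area 280.25 mm²); the 16×22.5 cube at (9.5, 13) contributes its full rectangle (area 360.00 mm²); the cylinder at (6, -2.5): section is a regular 12-gon, circumradius r=2.5 (area = (12/2)·2.500²·sin(360°/12) = 18.75 mm²); Merging all regions: the regions partially overlap — summed areas 659.00 mm² minus the doubly-counted overlap 56.25 mm² gives 602.75 mm² — area = 602.75 mm²; the cube at (-1, -2.5) is present — its section is the full 27×30 rectangle (area 810.00 mm²); After intersecting: the 27×30 cube at (-1, -2.5) partially overlaps that combined region; clipping to the common part keeps 352.38 mm² — area = 352.38 mm²; (whole slice rotated 10° about Z — lengths, areas and connectivity unchanged). So its area = 352.37 mm². Layer 30 is larger (352.37 vs 241.37 mm²).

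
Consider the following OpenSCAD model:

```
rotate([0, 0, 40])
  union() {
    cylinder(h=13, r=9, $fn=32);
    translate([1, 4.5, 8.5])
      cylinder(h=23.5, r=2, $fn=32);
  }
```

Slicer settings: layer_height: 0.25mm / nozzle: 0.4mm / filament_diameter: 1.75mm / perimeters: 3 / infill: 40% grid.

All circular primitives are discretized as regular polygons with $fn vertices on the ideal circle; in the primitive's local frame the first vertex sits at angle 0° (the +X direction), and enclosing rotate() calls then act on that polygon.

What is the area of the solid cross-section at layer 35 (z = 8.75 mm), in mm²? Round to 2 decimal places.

At z = 8.75 mm: the r=9 cylinder contributes a regular 32-gon of circumradius 9 (area = (32/2)·9.000²·sin(360°/32) = 252.84 mm²); the r=2 cylinder at (1, 4.5) gives a regular 32-gon of circumradius 2 (constant along its height) (area = (32/2)·2.000²·sin(360°/32) = 12.49 mm²); Taking the union: the r=2 cylinder at (1, 4.5) lies entirely inside the r=9 cylinder, so the union is just the r=9 cylinder — area = 252.84 mm²; (rotated 40° about Z; rotation is an isometry so areas/perimeters/island counts are preserved). Overall, the cross-section is a single solid region. Net area = 252.84 mm².

252.84 mm²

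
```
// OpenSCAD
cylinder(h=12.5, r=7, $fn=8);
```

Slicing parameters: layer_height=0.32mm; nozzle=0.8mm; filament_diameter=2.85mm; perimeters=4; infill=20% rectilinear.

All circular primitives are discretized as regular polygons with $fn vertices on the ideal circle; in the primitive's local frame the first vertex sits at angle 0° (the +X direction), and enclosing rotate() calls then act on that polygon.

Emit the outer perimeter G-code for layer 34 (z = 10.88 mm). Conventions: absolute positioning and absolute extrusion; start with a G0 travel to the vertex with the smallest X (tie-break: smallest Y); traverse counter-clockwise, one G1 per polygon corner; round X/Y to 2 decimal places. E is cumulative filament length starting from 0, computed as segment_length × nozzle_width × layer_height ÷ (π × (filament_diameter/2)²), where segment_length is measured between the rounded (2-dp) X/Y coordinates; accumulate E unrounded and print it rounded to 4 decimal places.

At z = 10.88 mm: the r=7 cylinder gives a regular 8-gon of circumradius 7 (constant along its height). The outline is a single polygon with 8 vertices. Extrusion per mm of travel: 0.8 × 0.32 / (π × 1.425²) = 0.040129. Accumulating E over each segment gives final E = 1.7200.

G0 X-7.00 Y0.00 Z10.88
G1 X-4.95 Y-4.95 E0.2150
G1 X0.00 Y-7.00 E0.4300
G1 X4.95 Y-4.95 E0.6450
G1 X7.00 Y0.00 E0.8600
G1 X4.95 Y4.95 E1.0750
G1 X0.00 Y7.00 E1.2900
G1 X-4.95 Y4.95 E1.5050
G1 X-7.00 Y0.00 E1.7200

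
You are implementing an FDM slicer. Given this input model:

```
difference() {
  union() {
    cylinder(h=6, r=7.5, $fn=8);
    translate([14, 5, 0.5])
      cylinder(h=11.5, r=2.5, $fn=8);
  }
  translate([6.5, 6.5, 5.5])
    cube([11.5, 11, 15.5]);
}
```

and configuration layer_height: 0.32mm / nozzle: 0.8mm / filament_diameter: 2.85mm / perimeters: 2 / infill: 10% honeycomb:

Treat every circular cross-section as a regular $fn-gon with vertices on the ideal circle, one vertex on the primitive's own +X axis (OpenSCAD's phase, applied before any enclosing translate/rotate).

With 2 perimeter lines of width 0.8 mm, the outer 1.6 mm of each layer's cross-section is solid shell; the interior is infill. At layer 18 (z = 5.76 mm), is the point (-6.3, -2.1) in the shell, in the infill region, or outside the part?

shell

At z = 5.76 mm: the r=7.5 cylinder gives a regular 8-gon of circumradius 7.5 (constant along its height); the r=2.5 cylinder at (14, 5) gives a regular 8-gon of circumradius 2.5 (constant along its height); Merging all regions: the 2 present regions are separate (no shared area or edge), so areas and boundary lengths simply add and each stays a separate island — 2 connected regions; the cube at (6.5, 6.5) is present — its section is the full 11.5×11 rectangle; Taking the first minus the rest: starting from that combined region, the 11.5×11 cube at (6.5, 6.5) partially overlaps it — only the 2.27 mm² overlap (of its 126.50 mm²) is removed, clipping the outline — 2 connected regions. Overall, the cross-section has 2 separate islands. The nearest boundary edge runs (-5.30, -5.30)→(-7.50, 0.00); distance from the point to it = 0.31 mm. (Shell/infill is judged within the island containing the point — the largest one.) The point is inside the cross-section, 0.31 mm from the nearest boundary — within the 1.6 mm shell band (2 × 0.8).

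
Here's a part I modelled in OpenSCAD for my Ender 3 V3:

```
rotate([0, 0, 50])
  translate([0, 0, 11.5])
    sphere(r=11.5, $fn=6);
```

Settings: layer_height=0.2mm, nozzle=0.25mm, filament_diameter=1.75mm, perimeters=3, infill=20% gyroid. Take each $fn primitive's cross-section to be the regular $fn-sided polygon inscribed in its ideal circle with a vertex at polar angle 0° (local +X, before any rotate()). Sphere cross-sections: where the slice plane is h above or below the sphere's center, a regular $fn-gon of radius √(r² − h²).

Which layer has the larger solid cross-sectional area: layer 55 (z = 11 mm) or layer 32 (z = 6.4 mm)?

layer 55 (z = 11 mm)

Layer 55 (z = 11): the r=11.5 sphere contributes a regular 6-gon of circumradius √(11.5²−0.5²) = 11.489 (area = (6/2)·11.489²·sin(360°/6) = 342.95 mm²); (whole slice rotated 50° about Z — lengths, areas and connectivity unchanged). So its area = 342.95 mm². Layer 32 (z = 6.4): the r=11.5 sphere contributes a regular 6-gon of circumradius √(11.5²−5.1²) = 10.307 (area = (6/2)·10.307²·sin(360°/6) = 276.02 mm²); (rotated 50° about Z; rotation is an isometry so areas/perimeters/island counts are preserved). So its area = 276.02 mm². Layer 55 is larger (342.95 vs 276.02 mm²).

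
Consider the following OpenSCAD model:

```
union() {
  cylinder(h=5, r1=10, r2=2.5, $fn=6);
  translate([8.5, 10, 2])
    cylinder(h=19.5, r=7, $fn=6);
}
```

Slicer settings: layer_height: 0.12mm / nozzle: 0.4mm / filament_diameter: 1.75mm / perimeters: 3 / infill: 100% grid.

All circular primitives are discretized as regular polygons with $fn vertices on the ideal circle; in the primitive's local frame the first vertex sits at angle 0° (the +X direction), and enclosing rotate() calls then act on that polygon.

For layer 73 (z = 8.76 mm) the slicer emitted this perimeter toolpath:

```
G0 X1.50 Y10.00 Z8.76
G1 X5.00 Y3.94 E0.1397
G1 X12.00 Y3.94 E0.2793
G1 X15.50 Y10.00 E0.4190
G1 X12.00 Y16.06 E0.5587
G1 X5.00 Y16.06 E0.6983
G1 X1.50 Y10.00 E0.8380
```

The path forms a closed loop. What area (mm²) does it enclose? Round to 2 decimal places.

127.26 mm²

Apply the shoelace formula to the sequence of (X, Y) vertices; enclosed area = 127.26 mm².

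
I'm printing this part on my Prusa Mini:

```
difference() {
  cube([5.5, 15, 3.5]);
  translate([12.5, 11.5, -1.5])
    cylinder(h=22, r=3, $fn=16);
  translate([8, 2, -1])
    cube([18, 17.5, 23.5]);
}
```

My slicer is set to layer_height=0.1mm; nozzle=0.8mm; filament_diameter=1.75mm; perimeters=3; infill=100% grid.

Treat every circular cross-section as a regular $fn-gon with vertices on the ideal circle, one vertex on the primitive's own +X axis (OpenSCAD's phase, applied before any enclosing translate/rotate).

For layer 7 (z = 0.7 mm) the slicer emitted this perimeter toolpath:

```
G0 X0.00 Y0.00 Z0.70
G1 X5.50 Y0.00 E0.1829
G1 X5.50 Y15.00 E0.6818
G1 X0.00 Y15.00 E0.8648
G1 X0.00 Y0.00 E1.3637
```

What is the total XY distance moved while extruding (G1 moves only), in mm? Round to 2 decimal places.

41.00 mm

Sum the Euclidean lengths of each G1 segment: total = 41.00 mm.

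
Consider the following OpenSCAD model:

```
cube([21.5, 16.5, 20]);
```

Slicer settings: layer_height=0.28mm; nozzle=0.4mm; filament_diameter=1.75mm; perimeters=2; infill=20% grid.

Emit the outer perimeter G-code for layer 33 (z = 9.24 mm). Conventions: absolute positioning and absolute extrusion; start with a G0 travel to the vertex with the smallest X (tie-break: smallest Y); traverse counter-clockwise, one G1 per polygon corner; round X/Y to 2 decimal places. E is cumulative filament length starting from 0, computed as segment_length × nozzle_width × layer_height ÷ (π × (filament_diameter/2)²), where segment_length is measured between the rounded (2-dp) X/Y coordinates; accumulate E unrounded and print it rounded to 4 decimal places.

At z = 9.24 mm: the 21.5×16.5 cube contributes its full rectangle. The outline is a single polygon with 4 vertices. Extrusion per mm of travel: 0.4 × 0.28 / (π × 0.875²) = 0.046564. Accumulating E over each segment gives final E = 3.5389.

G0 X0.00 Y0.00 Z9.24
G1 X21.50 Y0.00 E1.0011
G1 X21.50 Y16.50 E1.7694
G1 X0.00 Y16.50 E2.7706
G1 X0.00 Y0.00 E3.5389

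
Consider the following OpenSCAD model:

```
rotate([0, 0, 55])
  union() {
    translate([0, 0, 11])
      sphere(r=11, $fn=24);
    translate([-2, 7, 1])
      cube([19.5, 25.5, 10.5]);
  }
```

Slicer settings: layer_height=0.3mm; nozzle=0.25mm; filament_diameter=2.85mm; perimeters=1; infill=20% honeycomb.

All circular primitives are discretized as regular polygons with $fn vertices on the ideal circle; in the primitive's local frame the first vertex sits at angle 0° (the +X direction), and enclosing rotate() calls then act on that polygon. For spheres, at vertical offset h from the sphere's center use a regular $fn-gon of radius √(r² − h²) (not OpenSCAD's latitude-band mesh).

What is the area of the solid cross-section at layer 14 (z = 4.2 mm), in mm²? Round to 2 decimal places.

At z = 4.2 mm: the r=11 sphere slices to a regular 24-gon of circumradius 8.646 (√(r²−h²) with h=6.8 from center) (area = (24/2)·8.646²·sin(360°/24) = 232.19 mm²); the 19.5×25.5 cube at (-2, 7) contributes its full rectangle (area 497.25 mm²); Combining (union): the regions partially overlap — summed areas 729.44 mm² minus the doubly-counted overlap 8.46 mm² gives 720.98 mm² — area = 720.98 mm²; (whole slice rotated 55° about Z — lengths, areas and connectivity unchanged). Overall, the cross-section is a single solid region. Net area = 720.98 mm².

720.98 mm²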